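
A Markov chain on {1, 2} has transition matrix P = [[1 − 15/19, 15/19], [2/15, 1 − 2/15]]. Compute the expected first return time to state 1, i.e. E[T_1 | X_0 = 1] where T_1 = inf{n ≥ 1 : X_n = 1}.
E[T_1 | X_0 = 1] = 1/π_1 = 263/38

For an irreducible recurrent Markov chain with stationary distribution π, E[T_i | X_0 = i] = 1/π_i (Kac's formula). Here π_1 = (2/15)/(15/19 + 2/15) = (2/15)/(263/285) = 38/263, so E[T_1 | X_0 = 1] = 1/π_1 = (15/19 + 2/15)/(2/15) = (263/285)/(2/15) = 263/38.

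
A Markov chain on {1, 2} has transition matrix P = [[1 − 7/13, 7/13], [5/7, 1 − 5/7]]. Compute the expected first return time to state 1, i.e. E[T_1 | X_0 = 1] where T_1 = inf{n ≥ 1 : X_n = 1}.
E[T_1 | X_0 = 1] = 1/π_1 = 114/65

For an irreducible recurrent Markov chain with stationary distribution π, E[T_i | X_0 = i] = 1/π_i (Kac's formula). Here π_1 = (5/7)/(7/13 + 5/7) = (5/7)/(114/91) = 65/114, so E[T_1 | X_0 = 1] = 1/π_1 = (7/13 + 5/7)/(5/7) = (114/91)/(5/7) = 114/65.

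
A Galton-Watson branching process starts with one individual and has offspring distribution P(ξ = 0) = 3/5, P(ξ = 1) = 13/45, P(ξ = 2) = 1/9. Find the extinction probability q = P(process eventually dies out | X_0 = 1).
q = 1

Mean offspring μ = 0·3/5 + 1·13/45 + 2·1/9 = 23/45 ≤ 1. For μ ≤ 1 with offspring not concentrated at 1, the Galton-Watson process goes extinct almost surely, so q = 1.
(Algebraic check: The pgf is f(s) = 3/5 + 13/45·s + 1/9·s². The extinction probability q is the smallest fixed point of f in [0, 1]. Setting s = f(s):
  1/9·s² + (13/45 − 1)·s + 3/5 = 0
  1/9·s² − (3/5 + 1/9)·s + 3/5 = 0
which factors as (s − 1)·(1/9·s − 3/5) = 0, giving roots s = 1 and s = (3/5)/(1/9) = 27/5. Since 27/5 ≥ 1, the smallest root in [0, 1] is s = 1.)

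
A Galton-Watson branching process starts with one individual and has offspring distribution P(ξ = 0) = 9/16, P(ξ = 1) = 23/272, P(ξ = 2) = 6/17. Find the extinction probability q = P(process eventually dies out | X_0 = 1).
q = 1

Mean offspring μ = 0·9/16 + 1·23/272 + 2·6/17 = 215/272 ≤ 1. For μ ≤ 1 with offspring not concentrated at 1, the Galton-Watson process goes extinct almost surely, so q = 1.
(Algebraic check: The pgf is f(s) = 9/16 + 23/272·s + 6/17·s². The extinction probability q is the smallest fixed point of f in [0, 1]. Setting s = f(s):
  6/17·s² + (23/272 − 1)·s + 9/16 = 0
  6/17·s² − (9/16 + 6/17)·s + 9/16 = 0
which factors as (s − 1)·(6/17·s − 9/16) = 0, giving roots s = 1 and s = (9/16)/(6/17) = 51/32. Since 51/32 ≥ 1, the smallest root in [0, 1] is s = 1.)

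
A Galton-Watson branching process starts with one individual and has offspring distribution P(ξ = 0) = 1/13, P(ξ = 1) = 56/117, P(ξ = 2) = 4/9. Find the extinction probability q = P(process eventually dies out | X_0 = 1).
q = 9/52

The pgf is f(s) = 1/13 + 56/117·s + 4/9·s². The extinction probability q is the smallest fixed point of f in [0, 1]. Setting s = f(s):
  4/9·s² + (56/117 − 1)·s + 1/13 = 0
  4/9·s² − (1/13 + 4/9)·s + 1/13 = 0
which factors as (s − 1)·(4/9·s − 1/13) = 0, giving roots s = 1 and s = (1/13)/(4/9) = 9/52.
Mean offspring μ = 56/117 + 2·4/9 = 160/117 > 1 (supercritical), so q < 1. The extinction probability is the smaller root: q = (1/13)/(4/9) = 9/52.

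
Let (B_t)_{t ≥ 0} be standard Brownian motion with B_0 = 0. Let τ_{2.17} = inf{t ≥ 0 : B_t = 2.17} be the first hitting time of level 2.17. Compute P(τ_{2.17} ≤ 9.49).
P(τ_{2.17} ≤ 9.49) = 2(1 − Φ(2.17/√9.49)) = 2(1 − Φ(0.7044)) ≈ 0.4812

By the reflection principle for standard BM, P(τ_b ≤ t) = 2 · P(B_t ≥ b). Since B_t ~ N(0, t), P(B_t ≥ 2.17) = 1 − Φ(2.17/√t) = 1 − Φ(2.17/√9.49) = 1 − Φ(0.7044) ≈ 0.24059. Doubling: P(τ_{2.17} ≤ 9.49) ≈ 2 · 0.24059 = 0.48118 ≈ 0.4812.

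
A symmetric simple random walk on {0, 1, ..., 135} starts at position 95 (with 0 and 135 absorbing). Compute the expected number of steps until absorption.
E[τ | X_0 = 95] = 3800

Let v_k = E[τ | X_0 = k]. Boundary: v_0 = v_135 = 0. Recurrence: v_k = 1 + (v_{k-1} + v_{k+1})/2 for 1 ≤ k ≤ 134. The particular solution to v_k − (v_{k-1} + v_{k+1})/2 = 1 is v_k = −k^2. Adding homogeneous solution A + B k and matching boundaries gives v_k = k (135 − k). Substituting k = 95: v_95 = 95 · 40 = 3800.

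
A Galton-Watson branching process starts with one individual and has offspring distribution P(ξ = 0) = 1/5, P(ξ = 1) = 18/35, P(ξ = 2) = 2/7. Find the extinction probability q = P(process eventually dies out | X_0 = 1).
q = 7/10

The pgf is f(s) = 1/5 + 18/35·s + 2/7·s². The extinction probability q is the smallest fixed point of f in [0, 1]. Setting s = f(s):
  2/7·s² + (18/35 − 1)·s + 1/5 = 0
  2/7·s² − (1/5 + 2/7)·s + 1/5 = 0
which factors as (s − 1)·(2/7·s − 1/5) = 0, giving roots s = 1 and s = (1/5)/(2/7) = 7/10.
Mean offspring μ = 18/35 + 2·2/7 = 38/35 > 1 (supercritical), so q < 1. The extinction probability is the smaller root: q = (1/5)/(2/7) = 7/10.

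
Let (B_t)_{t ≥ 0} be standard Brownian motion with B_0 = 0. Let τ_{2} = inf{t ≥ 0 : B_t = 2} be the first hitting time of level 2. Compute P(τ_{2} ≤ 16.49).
P(τ_{2} ≤ 16.49) = 2(1 − Φ(2/√16.49)) = 2(1 − Φ(0.4925)) ≈ 0.6224

By the reflection principle for standard BM, P(τ_b ≤ t) = 2 · P(B_t ≥ b). Since B_t ~ N(0, t), P(B_t ≥ 2) = 1 − Φ(2/√t) = 1 − Φ(2/√16.49) = 1 − Φ(0.4925) ≈ 0.31118. Doubling: P(τ_{2} ≤ 16.49) ≈ 2 · 0.31118 = 0.62236 ≈ 0.6224.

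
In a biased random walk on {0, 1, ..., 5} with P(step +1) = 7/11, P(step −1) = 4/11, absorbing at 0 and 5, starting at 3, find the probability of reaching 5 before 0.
P(hit 5 before 0) = (1 − (4/7)^3) / (1 − (4/7)^5) = 4557/5261

Let u_k denote P(reach 5 before 0 | start at k). Boundary: u_0 = 0, u_5 = 1. Recurrence: u_k = 7/11·u_{k+1} + 4/11·u_{k-1} for 1 ≤ k ≤ 4. Try u_k = A + B·r^k with r = q/p = (4/11)/(7/11) = 4/7. Substitution satisfies the recurrence; boundary conditions give:
  u_k = (1 − r^k) / (1 − r^N) = (1 − (4/7)^3) / (1 − (4/7)^5) = 4557/5261.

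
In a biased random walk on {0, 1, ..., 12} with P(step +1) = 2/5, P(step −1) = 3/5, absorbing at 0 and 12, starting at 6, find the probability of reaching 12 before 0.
P(hit 12 before 0) = (1 − (3/2)^6) / (1 − (3/2)^12) = 64/793

Let u_k denote P(reach 12 before 0 | start at k). Boundary: u_0 = 0, u_12 = 1. Recurrence: u_k = 2/5·u_{k+1} + 3/5·u_{k-1} for 1 ≤ k ≤ 11. Try u_k = A + B·r^k with r = q/p = (3/5)/(2/5) = 3/2. Substitution satisfies the recurrence; boundary conditions give:
  u_k = (1 − r^k) / (1 − r^N) = (1 − (3/2)^6) / (1 − (3/2)^12) = 64/793.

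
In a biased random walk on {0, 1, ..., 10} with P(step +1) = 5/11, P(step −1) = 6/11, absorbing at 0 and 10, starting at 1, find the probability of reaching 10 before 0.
P(hit 10 before 0) = (1 − (6/5)^1) / (1 − (6/5)^10) = 1953125/50700551

Let u_k denote P(reach 10 before 0 | start at k). Boundary: u_0 = 0, u_10 = 1. Recurrence: u_k = 5/11·u_{k+1} + 6/11·u_{k-1} for 1 ≤ k ≤ 9. Try u_k = A + B·r^k with r = q/p = (6/11)/(5/11) = 6/5. Substitution satisfies the recurrence; boundary conditions give:
  u_k = (1 − r^k) / (1 − r^N) = (1 − (6/5)^1) / (1 − (6/5)^10) = 1953125/50700551.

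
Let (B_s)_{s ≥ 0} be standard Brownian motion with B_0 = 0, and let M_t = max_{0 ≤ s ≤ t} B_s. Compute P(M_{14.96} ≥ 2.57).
P(M_{14.96} ≥ 2.57) = 2·P(B_{14.96} ≥ 2.57) = 2(1 − Φ(2.57/√14.96)) ≈ 0.5064

By the reflection principle for Brownian motion, P(M_t ≥ a) = 2 · P(B_t ≥ a) for a ≥ 0. Since B_t ~ N(0, t), P(B_t ≥ 2.57) = 1 − Φ(2.57/√t) = 1 − Φ(2.57/√14.96) = 1 − Φ(0.6645). So
  P(M_{14.96} ≥ 2.57) = 2(1 − Φ(0.6645)) ≈ 0.5064.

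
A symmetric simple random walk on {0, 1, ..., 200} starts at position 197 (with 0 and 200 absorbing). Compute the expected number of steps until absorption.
E[τ | X_0 = 197] = 591

Let v_k = E[τ | X_0 = k]. Boundary: v_0 = v_200 = 0. Recurrence: v_k = 1 + (v_{k-1} + v_{k+1})/2 for 1 ≤ k ≤ 199. The particular solution to v_k − (v_{k-1} + v_{k+1})/2 = 1 is v_k = −k^2. Adding homogeneous solution A + B k and matching boundaries gives v_k = k (200 − k). Substituting k = 197: v_197 = 197 · 3 = 591.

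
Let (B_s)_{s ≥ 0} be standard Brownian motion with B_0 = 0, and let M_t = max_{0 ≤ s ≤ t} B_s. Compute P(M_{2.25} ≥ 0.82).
P(M_{2.25} ≥ 0.82) = 2·P(B_{2.25} ≥ 0.82) = 2(1 − Φ(0.82/√2.25)) ≈ 0.5846

By the reflection principle for Brownian motion, P(M_t ≥ a) = 2 · P(B_t ≥ a) for a ≥ 0. Since B_t ~ N(0, t), P(B_t ≥ 0.82) = 1 − Φ(0.82/√t) = 1 − Φ(0.82/√2.25) = 1 − Φ(0.5467). So
  P(M_{2.25} ≥ 0.82) = 2(1 − Φ(0.5467)) ≈ 0.5846.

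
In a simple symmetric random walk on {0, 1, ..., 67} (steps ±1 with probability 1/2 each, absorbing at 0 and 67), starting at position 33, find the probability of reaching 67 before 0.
P(hit 67 before 0) = 33/67

Let u_k = P(hit 67 before 0 | start at k). Then u_0 = 0, u_67 = 1, and u_k = u_{k-1}/2 + u_{k+1}/2 for 1 ≤ k ≤ 66. This harmonic recurrence is solved by u_k = k/67, giving u_33 = 33/67.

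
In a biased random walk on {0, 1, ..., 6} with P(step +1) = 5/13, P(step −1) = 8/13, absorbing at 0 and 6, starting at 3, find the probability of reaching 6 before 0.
P(hit 6 before 0) = (1 − (8/5)^3) / (1 − (8/5)^6) = 125/637

Let u_k denote P(reach 6 before 0 | start at k). Boundary: u_0 = 0, u_6 = 1. Recurrence: u_k = 5/13·u_{k+1} + 8/13·u_{k-1} for 1 ≤ k ≤ 5. Try u_k = A + B·r^k with r = q/p = (8/13)/(5/13) = 8/5. Substitution satisfies the recurrence; boundary conditions give:
  u_k = (1 − r^k) / (1 − r^N) = (1 − (8/5)^3) / (1 − (8/5)^6) = 125/637.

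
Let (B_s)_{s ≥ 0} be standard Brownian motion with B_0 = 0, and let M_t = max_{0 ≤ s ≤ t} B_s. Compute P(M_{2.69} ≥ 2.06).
P(M_{2.69} ≥ 2.06) = 2·P(B_{2.69} ≥ 2.06) = 2(1 − Φ(2.06/√2.69)) ≈ 0.2091

By the reflection principle for Brownian motion, P(M_t ≥ a) = 2 · P(B_t ≥ a) for a ≥ 0. Since B_t ~ N(0, t), P(B_t ≥ 2.06) = 1 − Φ(2.06/√t) = 1 − Φ(2.06/√2.69) = 1 − Φ(1.2560). So
  P(M_{2.69} ≥ 2.06) = 2(1 − Φ(1.2560)) ≈ 0.2091.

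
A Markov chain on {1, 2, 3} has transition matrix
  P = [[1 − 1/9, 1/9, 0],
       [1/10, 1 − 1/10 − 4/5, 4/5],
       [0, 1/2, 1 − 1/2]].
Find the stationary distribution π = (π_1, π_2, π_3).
π = (9/35, 2/7, 16/35)

This is a birth-death chain on three states, which satisfies detailed balance: π_1 · P_{12} = π_2 · P_{21} and π_2 · P_{23} = π_3 · P_{32}.
From π_1 · 1/9 = π_2 · 1/10: π_2/π_1 = (1/9)/(1/10) = 10/9.
From π_2 · 4/5 = π_3 · 1/2: π_3/π_2 = (4/5)/(1/2) = 8/5.
Take π_1 proportional to 1; then unnormalized π = (1, 10/9, 16/9). Normalize by dividing by the sum 35/9:
  π = (9/35, 2/7, 16/35).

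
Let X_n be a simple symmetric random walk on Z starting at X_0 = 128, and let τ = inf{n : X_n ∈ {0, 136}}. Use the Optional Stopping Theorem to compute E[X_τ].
E[X_τ] = 128

X_n is a martingale and τ is a bounded-mean stopping time (indeed τ is finite a.s. with bounded expectation since the walk is in a bounded region). By the OST, E[X_τ] = E[X_0] = 128. Equivalently: E[X_τ] = 136 · P(hit 136 first) + 0 · P(hit 0 first) = 136 · (128/136) = 128.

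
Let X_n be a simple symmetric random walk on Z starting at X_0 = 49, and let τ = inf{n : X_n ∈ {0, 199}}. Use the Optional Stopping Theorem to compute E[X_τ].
E[X_τ] = 49

X_n is a martingale and τ is a bounded-mean stopping time (indeed τ is finite a.s. with bounded expectation since the walk is in a bounded region). By the OST, E[X_τ] = E[X_0] = 49. Equivalently: E[X_τ] = 199 · P(hit 199 first) + 0 · P(hit 0 first) = 199 · (49/199) = 49.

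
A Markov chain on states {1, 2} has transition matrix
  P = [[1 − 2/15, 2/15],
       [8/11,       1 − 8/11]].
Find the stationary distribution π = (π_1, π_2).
π_1 = 60/71, π_2 = 11/71

Solve πP = π with π_1 + π_2 = 1. From πP = π: π_1 · (1 − 2/15) + π_2 · 8/11 = π_1 ⇒ π_2 · 8/11 = π_1 · 2/15 ⇒ π_2/π_1 = (2/15)/(8/11) = 11/60. Together with π_1 + π_2 = 1:
  π_1 = (8/11)/(2/15 + 8/11) = (8/11)/(142/165) = 60/71,
  π_2 = (2/15)/(2/15 + 8/11) = (2/15)/(142/165) = 11/71.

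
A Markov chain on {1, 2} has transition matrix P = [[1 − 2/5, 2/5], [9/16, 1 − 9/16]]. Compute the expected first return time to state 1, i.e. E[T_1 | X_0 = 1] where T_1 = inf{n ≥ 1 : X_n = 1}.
E[T_1 | X_0 = 1] = 1/π_1 = 77/45

For an irreducible recurrent Markov chain with stationary distribution π, E[T_i | X_0 = i] = 1/π_i (Kac's formula). Here π_1 = (9/16)/(2/5 + 9/16) = (9/16)/(77/80) = 45/77, so E[T_1 | X_0 = 1] = 1/π_1 = (2/5 + 9/16)/(9/16) = (77/80)/(9/16) = 77/45.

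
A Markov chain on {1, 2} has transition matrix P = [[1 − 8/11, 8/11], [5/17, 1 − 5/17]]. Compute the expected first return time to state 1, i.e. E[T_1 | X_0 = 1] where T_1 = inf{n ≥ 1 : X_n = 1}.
E[T_1 | X_0 = 1] = 1/π_1 = 191/55

For an irreducible recurrent Markov chain with stationary distribution π, E[T_i | X_0 = i] = 1/π_i (Kac's formula). Here π_1 = (5/17)/(8/11 + 5/17) = (5/17)/(191/187) = 55/191, so E[T_1 | X_0 = 1] = 1/π_1 = (8/11 + 5/17)/(5/17) = (191/187)/(5/17) = 191/55.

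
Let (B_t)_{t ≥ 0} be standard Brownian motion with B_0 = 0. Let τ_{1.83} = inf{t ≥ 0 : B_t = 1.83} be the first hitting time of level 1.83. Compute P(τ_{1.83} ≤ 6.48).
P(τ_{1.83} ≤ 6.48) = 2(1 − Φ(1.83/√6.48)) = 2(1 − Φ(0.7189)) ≈ 0.4722

By the reflection principle for standard BM, P(τ_b ≤ t) = 2 · P(B_t ≥ b). Since B_t ~ N(0, t), P(B_t ≥ 1.83) = 1 − Φ(1.83/√t) = 1 − Φ(1.83/√6.48) = 1 − Φ(0.7189) ≈ 0.23610. Doubling: P(τ_{1.83} ≤ 6.48) ≈ 2 · 0.23610 = 0.47220 ≈ 0.4722.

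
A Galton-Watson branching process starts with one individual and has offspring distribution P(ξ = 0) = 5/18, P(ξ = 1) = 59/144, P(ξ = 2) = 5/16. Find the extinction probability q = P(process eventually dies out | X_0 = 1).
q = 8/9

The pgf is f(s) = 5/18 + 59/144·s + 5/16·s². The extinction probability q is the smallest fixed point of f in [0, 1]. Setting s = f(s):
  5/16·s² + (59/144 − 1)·s + 5/18 = 0
  5/16·s² − (5/18 + 5/16)·s + 5/18 = 0
which factors as (s − 1)·(5/16·s − 5/18) = 0, giving roots s = 1 and s = (5/18)/(5/16) = 8/9.
Mean offspring μ = 59/144 + 2·5/16 = 149/144 > 1 (supercritical), so q < 1. The extinction probability is the smaller root: q = (5/18)/(5/16) = 8/9.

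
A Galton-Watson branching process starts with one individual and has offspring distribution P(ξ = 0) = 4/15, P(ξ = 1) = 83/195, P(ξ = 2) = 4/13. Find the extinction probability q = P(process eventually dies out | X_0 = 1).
q = 13/15

The pgf is f(s) = 4/15 + 83/195·s + 4/13·s². The extinction probability q is the smallest fixed point of f in [0, 1]. Setting s = f(s):
  4/13·s² + (83/195 − 1)·s + 4/15 = 0
  4/13·s² − (4/15 + 4/13)·s + 4/15 = 0
which factors as (s − 1)·(4/13·s − 4/15) = 0, giving roots s = 1 and s = (4/15)/(4/13) = 13/15.
Mean offspring μ = 83/195 + 2·4/13 = 203/195 > 1 (supercritical), so q < 1. The extinction probability is the smaller root: q = (4/15)/(4/13) = 13/15.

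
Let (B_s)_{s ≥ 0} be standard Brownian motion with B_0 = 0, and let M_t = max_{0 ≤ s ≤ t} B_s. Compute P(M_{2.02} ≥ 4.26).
P(M_{2.02} ≥ 4.26) = 2·P(B_{2.02} ≥ 4.26) = 2(1 − Φ(4.26/√2.02)) ≈ 0.0027

By the reflection principle for Brownian motion, P(M_t ≥ a) = 2 · P(B_t ≥ a) for a ≥ 0. Since B_t ~ N(0, t), P(B_t ≥ 4.26) = 1 − Φ(4.26/√t) = 1 − Φ(4.26/√2.02) = 1 − Φ(2.9973). So
  P(M_{2.02} ≥ 4.26) = 2(1 − Φ(2.9973)) ≈ 0.0027.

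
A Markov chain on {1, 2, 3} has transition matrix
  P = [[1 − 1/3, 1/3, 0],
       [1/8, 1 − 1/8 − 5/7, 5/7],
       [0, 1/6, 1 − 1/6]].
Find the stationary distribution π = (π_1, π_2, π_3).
π = (21/317, 56/317, 240/317)

This is a birth-death chain on three states, which satisfies detailed balance: π_1 · P_{12} = π_2 · P_{21} and π_2 · P_{23} = π_3 · P_{32}.
From π_1 · 1/3 = π_2 · 1/8: π_2/π_1 = (1/3)/(1/8) = 8/3.
From π_2 · 5/7 = π_3 · 1/6: π_3/π_2 = (5/7)/(1/6) = 30/7.
Take π_1 proportional to 1; then unnormalized π = (1, 8/3, 80/7). Normalize by dividing by the sum 317/21:
  π = (21/317, 56/317, 240/317).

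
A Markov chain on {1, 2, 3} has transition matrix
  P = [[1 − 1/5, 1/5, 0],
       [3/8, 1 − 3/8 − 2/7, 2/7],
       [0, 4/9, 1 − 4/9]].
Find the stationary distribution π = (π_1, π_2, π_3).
π = (105/197, 56/197, 36/197)

This is a birth-death chain on three states, which satisfies detailed balance: π_1 · P_{12} = π_2 · P_{21} and π_2 · P_{23} = π_3 · P_{32}.
From π_1 · 1/5 = π_2 · 3/8: π_2/π_1 = (1/5)/(3/8) = 8/15.
From π_2 · 2/7 = π_3 · 4/9: π_3/π_2 = (2/7)/(4/9) = 9/14.
Take π_1 proportional to 1; then unnormalized π = (1, 8/15, 12/35). Normalize by dividing by the sum 197/105:
  π = (105/197, 56/197, 36/197).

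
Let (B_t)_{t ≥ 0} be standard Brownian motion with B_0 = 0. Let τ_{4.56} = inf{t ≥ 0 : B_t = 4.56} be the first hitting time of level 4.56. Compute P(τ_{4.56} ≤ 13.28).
P(τ_{4.56} ≤ 13.28) = 2(1 − Φ(4.56/√13.28)) = 2(1 − Φ(1.2513)) ≈ 0.2108

By the reflection principle for standard BM, P(τ_b ≤ t) = 2 · P(B_t ≥ b). Since B_t ~ N(0, t), P(B_t ≥ 4.56) = 1 − Φ(4.56/√t) = 1 − Φ(4.56/√13.28) = 1 − Φ(1.2513) ≈ 0.10541. Doubling: P(τ_{4.56} ≤ 13.28) ≈ 2 · 0.10541 = 0.21082 ≈ 0.2108.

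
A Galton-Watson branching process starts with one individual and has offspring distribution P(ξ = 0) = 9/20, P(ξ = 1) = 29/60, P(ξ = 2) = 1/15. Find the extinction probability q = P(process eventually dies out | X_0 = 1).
q = 1

Mean offspring μ = 0·9/20 + 1·29/60 + 2·1/15 = 37/60 ≤ 1. For μ ≤ 1 with offspring not concentrated at 1, the Galton-Watson process goes extinct almost surely, so q = 1.
(Algebraic check: The pgf is f(s) = 9/20 + 29/60·s + 1/15·s². The extinction probability q is the smallest fixed point of f in [0, 1]. Setting s = f(s):
  1/15·s² + (29/60 − 1)·s + 9/20 = 0
  1/15·s² − (9/20 + 1/15)·s + 9/20 = 0
which factors as (s − 1)·(1/15·s − 9/20) = 0, giving roots s = 1 and s = (9/20)/(1/15) = 27/4. Since 27/4 ≥ 1, the smallest root in [0, 1] is s = 1.)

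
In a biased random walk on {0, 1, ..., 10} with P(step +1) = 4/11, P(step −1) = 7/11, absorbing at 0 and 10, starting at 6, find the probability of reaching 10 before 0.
P(hit 10 before 0) = (1 − (7/4)^6) / (1 − (7/4)^10) = 880896/8528081

Let u_k denote P(reach 10 before 0 | start at k). Boundary: u_0 = 0, u_10 = 1. Recurrence: u_k = 4/11·u_{k+1} + 7/11·u_{k-1} for 1 ≤ k ≤ 9. Try u_k = A + B·r^k with r = q/p = (7/11)/(4/11) = 7/4. Substitution satisfies the recurrence; boundary conditions give:
  u_k = (1 − r^k) / (1 − r^N) = (1 − (7/4)^6) / (1 − (7/4)^10) = 880896/8528081.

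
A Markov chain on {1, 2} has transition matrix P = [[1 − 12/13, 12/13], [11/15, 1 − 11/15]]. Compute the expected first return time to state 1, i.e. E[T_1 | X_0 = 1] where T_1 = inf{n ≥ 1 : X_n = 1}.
E[T_1 | X_0 = 1] = 1/π_1 = 323/143

For an irreducible recurrent Markov chain with stationary distribution π, E[T_i | X_0 = i] = 1/π_i (Kac's formula). Here π_1 = (11/15)/(12/13 + 11/15) = (11/15)/(323/195) = 143/323, so E[T_1 | X_0 = 1] = 1/π_1 = (12/13 + 11/15)/(11/15) = (323/195)/(11/15) = 323/143.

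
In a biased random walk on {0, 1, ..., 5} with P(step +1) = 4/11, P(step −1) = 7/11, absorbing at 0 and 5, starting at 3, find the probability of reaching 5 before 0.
P(hit 5 before 0) = (1 − (7/4)^3) / (1 − (7/4)^5) = 1488/5261

Let u_k denote P(reach 5 before 0 | start at k). Boundary: u_0 = 0, u_5 = 1. Recurrence: u_k = 4/11·u_{k+1} + 7/11·u_{k-1} for 1 ≤ k ≤ 4. Try u_k = A + B·r^k with r = q/p = (7/11)/(4/11) = 7/4. Substitution satisfies the recurrence; boundary conditions give:
  u_k = (1 − r^k) / (1 − r^N) = (1 − (7/4)^3) / (1 − (7/4)^5) = 1488/5261.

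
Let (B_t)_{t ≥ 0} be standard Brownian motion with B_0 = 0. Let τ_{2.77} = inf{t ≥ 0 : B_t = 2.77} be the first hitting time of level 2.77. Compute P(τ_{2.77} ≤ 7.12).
P(τ_{2.77} ≤ 7.12) = 2(1 − Φ(2.77/√7.12)) = 2(1 − Φ(1.0381)) ≈ 0.2992

By the reflection principle for standard BM, P(τ_b ≤ t) = 2 · P(B_t ≥ b). Since B_t ~ N(0, t), P(B_t ≥ 2.77) = 1 − Φ(2.77/√t) = 1 − Φ(2.77/√7.12) = 1 − Φ(1.0381) ≈ 0.14961. Doubling: P(τ_{2.77} ≤ 7.12) ≈ 2 · 0.14961 = 0.29922 ≈ 0.2992.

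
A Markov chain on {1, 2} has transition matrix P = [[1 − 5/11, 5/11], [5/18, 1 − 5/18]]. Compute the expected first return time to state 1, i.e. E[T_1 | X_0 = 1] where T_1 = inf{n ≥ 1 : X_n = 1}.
E[T_1 | X_0 = 1] = 1/π_1 = 29/11

For an irreducible recurrent Markov chain with stationary distribution π, E[T_i | X_0 = i] = 1/π_i (Kac's formula). Here π_1 = (5/18)/(5/11 + 5/18) = (5/18)/(145/198) = 11/29, so E[T_1 | X_0 = 1] = 1/π_1 = (5/11 + 5/18)/(5/18) = (145/198)/(5/18) = 29/11.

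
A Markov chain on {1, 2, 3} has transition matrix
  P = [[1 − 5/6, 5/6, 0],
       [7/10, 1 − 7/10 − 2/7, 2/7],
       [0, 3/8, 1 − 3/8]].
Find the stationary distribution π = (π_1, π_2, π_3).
π = (441/1366, 525/1366, 200/683)

This is a birth-death chain on three states, which satisfies detailed balance: π_1 · P_{12} = π_2 · P_{21} and π_2 · P_{23} = π_3 · P_{32}.
From π_1 · 5/6 = π_2 · 7/10: π_2/π_1 = (5/6)/(7/10) = 25/21.
From π_2 · 2/7 = π_3 · 3/8: π_3/π_2 = (2/7)/(3/8) = 16/21.
Take π_1 proportional to 1; then unnormalized π = (1, 25/21, 400/441). Normalize by dividing by the sum 1366/441:
  π = (441/1366, 525/1366, 200/683).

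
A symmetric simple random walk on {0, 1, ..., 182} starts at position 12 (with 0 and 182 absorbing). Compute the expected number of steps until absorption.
E[τ | X_0 = 12] = 2040

Let v_k = E[τ | X_0 = k]. Boundary: v_0 = v_182 = 0. Recurrence: v_k = 1 + (v_{k-1} + v_{k+1})/2 for 1 ≤ k ≤ 181. The particular solution to v_k − (v_{k-1} + v_{k+1})/2 = 1 is v_k = −k^2. Adding homogeneous solution A + B k and matching boundaries gives v_k = k (182 − k). Substituting k = 12: v_12 = 12 · 170 = 2040.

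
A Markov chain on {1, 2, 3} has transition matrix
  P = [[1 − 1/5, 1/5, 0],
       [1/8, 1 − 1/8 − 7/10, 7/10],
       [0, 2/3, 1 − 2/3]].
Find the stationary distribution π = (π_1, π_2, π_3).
π = (25/107, 40/107, 42/107)

This is a birth-death chain on three states, which satisfies detailed balance: π_1 · P_{12} = π_2 · P_{21} and π_2 · P_{23} = π_3 · P_{32}.
From π_1 · 1/5 = π_2 · 1/8: π_2/π_1 = (1/5)/(1/8) = 8/5.
From π_2 · 7/10 = π_3 · 2/3: π_3/π_2 = (7/10)/(2/3) = 21/20.
Take π_1 proportional to 1; then unnormalized π = (1, 8/5, 42/25). Normalize by dividing by the sum 107/25:
  π = (25/107, 40/107, 42/107).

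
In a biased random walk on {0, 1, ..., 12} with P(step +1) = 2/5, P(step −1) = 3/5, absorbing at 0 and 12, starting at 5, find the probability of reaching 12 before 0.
P(hit 12 before 0) = (1 − (3/2)^5) / (1 − (3/2)^12) = 27008/527345

Let u_k denote P(reach 12 before 0 | start at k). Boundary: u_0 = 0, u_12 = 1. Recurrence: u_k = 2/5·u_{k+1} + 3/5·u_{k-1} for 1 ≤ k ≤ 11. Try u_k = A + B·r^k with r = q/p = (3/5)/(2/5) = 3/2. Substitution satisfies the recurrence; boundary conditions give:
  u_k = (1 − r^k) / (1 − r^N) = (1 − (3/2)^5) / (1 − (3/2)^12) = 27008/527345.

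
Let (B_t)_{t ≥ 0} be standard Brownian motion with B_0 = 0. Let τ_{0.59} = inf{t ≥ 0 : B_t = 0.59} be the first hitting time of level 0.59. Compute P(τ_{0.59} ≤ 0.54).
P(τ_{0.59} ≤ 0.54) = 2(1 − Φ(0.59/√0.54)) = 2(1 − Φ(0.8029)) ≈ 0.4220

By the reflection principle for standard BM, P(τ_b ≤ t) = 2 · P(B_t ≥ b). Since B_t ~ N(0, t), P(B_t ≥ 0.59) = 1 − Φ(0.59/√t) = 1 − Φ(0.59/√0.54) = 1 − Φ(0.8029) ≈ 0.21102. Doubling: P(τ_{0.59} ≤ 0.54) ≈ 2 · 0.21102 = 0.42204 ≈ 0.4220.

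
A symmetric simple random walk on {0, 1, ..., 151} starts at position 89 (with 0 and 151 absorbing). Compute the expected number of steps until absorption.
E[τ | X_0 = 89] = 5518

Let v_k = E[τ | X_0 = k]. Boundary: v_0 = v_151 = 0. Recurrence: v_k = 1 + (v_{k-1} + v_{k+1})/2 for 1 ≤ k ≤ 150. The particular solution to v_k − (v_{k-1} + v_{k+1})/2 = 1 is v_k = −k^2. Adding homogeneous solution A + B k and matching boundaries gives v_k = k (151 − k). Substituting k = 89: v_89 = 89 · 62 = 5518.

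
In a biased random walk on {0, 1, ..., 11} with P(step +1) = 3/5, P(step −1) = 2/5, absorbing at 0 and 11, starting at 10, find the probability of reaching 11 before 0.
P(hit 11 before 0) = (1 − (2/3)^10) / (1 − (2/3)^11) = 174075/175099

Let u_k denote P(reach 11 before 0 | start at k). Boundary: u_0 = 0, u_11 = 1. Recurrence: u_k = 3/5·u_{k+1} + 2/5·u_{k-1} for 1 ≤ k ≤ 10. Try u_k = A + B·r^k with r = q/p = (2/5)/(3/5) = 2/3. Substitution satisfies the recurrence; boundary conditions give:
  u_k = (1 − r^k) / (1 − r^N) = (1 − (2/3)^10) / (1 − (2/3)^11) = 174075/175099.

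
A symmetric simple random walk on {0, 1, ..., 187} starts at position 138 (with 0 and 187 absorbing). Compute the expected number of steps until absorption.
E[τ | X_0 = 138] = 6762

Let v_k = E[τ | X_0 = k]. Boundary: v_0 = v_187 = 0. Recurrence: v_k = 1 + (v_{k-1} + v_{k+1})/2 for 1 ≤ k ≤ 186. The particular solution to v_k − (v_{k-1} + v_{k+1})/2 = 1 is v_k = −k^2. Adding homogeneous solution A + B k and matching boundaries gives v_k = k (187 − k). Substituting k = 138: v_138 = 138 · 49 = 6762.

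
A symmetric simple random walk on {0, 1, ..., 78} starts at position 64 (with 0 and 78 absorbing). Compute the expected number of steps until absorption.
E[τ | X_0 = 64] = 896

Let v_k = E[τ | X_0 = k]. Boundary: v_0 = v_78 = 0. Recurrence: v_k = 1 + (v_{k-1} + v_{k+1})/2 for 1 ≤ k ≤ 77. The particular solution to v_k − (v_{k-1} + v_{k+1})/2 = 1 is v_k = −k^2. Adding homogeneous solution A + B k and matching boundaries gives v_k = k (78 − k). Substituting k = 64: v_64 = 64 · 14 = 896.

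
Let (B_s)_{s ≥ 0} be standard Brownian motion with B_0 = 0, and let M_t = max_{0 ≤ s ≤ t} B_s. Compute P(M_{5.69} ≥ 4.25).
P(M_{5.69} ≥ 4.25) = 2·P(B_{5.69} ≥ 4.25) = 2(1 − Φ(4.25/√5.69)) ≈ 0.0748

By the reflection principle for Brownian motion, P(M_t ≥ a) = 2 · P(B_t ≥ a) for a ≥ 0. Since B_t ~ N(0, t), P(B_t ≥ 4.25) = 1 − Φ(4.25/√t) = 1 − Φ(4.25/√5.69) = 1 − Φ(1.7817). So
  P(M_{5.69} ≥ 4.25) = 2(1 − Φ(1.7817)) ≈ 0.0748.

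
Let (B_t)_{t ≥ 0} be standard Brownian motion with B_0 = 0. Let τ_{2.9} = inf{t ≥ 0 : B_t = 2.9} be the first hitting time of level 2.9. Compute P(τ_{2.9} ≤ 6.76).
P(τ_{2.9} ≤ 6.76) = 2(1 − Φ(2.9/√6.76)) = 2(1 − Φ(1.1154)) ≈ 0.2647

By the reflection principle for standard BM, P(τ_b ≤ t) = 2 · P(B_t ≥ b). Since B_t ~ N(0, t), P(B_t ≥ 2.9) = 1 − Φ(2.9/√t) = 1 − Φ(2.9/√6.76) = 1 − Φ(1.1154) ≈ 0.13234. Doubling: P(τ_{2.9} ≤ 6.76) ≈ 2 · 0.13234 = 0.26468 ≈ 0.2647.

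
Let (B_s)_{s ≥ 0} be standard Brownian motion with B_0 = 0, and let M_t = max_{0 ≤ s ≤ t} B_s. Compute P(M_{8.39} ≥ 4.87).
P(M_{8.39} ≥ 4.87) = 2·P(B_{8.39} ≥ 4.87) = 2(1 − Φ(4.87/√8.39)) ≈ 0.0927

By the reflection principle for Brownian motion, P(M_t ≥ a) = 2 · P(B_t ≥ a) for a ≥ 0. Since B_t ~ N(0, t), P(B_t ≥ 4.87) = 1 − Φ(4.87/√t) = 1 − Φ(4.87/√8.39) = 1 − Φ(1.6813). So
  P(M_{8.39} ≥ 4.87) = 2(1 − Φ(1.6813)) ≈ 0.0927.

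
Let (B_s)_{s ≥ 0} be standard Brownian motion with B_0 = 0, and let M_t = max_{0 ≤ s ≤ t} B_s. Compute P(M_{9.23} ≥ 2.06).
P(M_{9.23} ≥ 2.06) = 2·P(B_{9.23} ≥ 2.06) = 2(1 − Φ(2.06/√9.23)) ≈ 0.4977

By the reflection principle for Brownian motion, P(M_t ≥ a) = 2 · P(B_t ≥ a) for a ≥ 0. Since B_t ~ N(0, t), P(B_t ≥ 2.06) = 1 − Φ(2.06/√t) = 1 − Φ(2.06/√9.23) = 1 − Φ(0.6781). So
  P(M_{9.23} ≥ 2.06) = 2(1 − Φ(0.6781)) ≈ 0.4977.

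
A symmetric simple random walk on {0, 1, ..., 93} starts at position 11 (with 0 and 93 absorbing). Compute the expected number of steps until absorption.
E[τ | X_0 = 11] = 902

Let v_k = E[τ | X_0 = k]. Boundary: v_0 = v_93 = 0. Recurrence: v_k = 1 + (v_{k-1} + v_{k+1})/2 for 1 ≤ k ≤ 92. The particular solution to v_k − (v_{k-1} + v_{k+1})/2 = 1 is v_k = −k^2. Adding homogeneous solution A + B k and matching boundaries gives v_k = k (93 − k). Substituting k = 11: v_11 = 11 · 82 = 902.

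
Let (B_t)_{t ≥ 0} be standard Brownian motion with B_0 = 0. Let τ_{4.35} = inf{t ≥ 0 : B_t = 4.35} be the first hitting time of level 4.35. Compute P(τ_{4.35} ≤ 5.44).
P(τ_{4.35} ≤ 5.44) = 2(1 − Φ(4.35/√5.44)) = 2(1 − Φ(1.8650)) ≈ 0.0622

By the reflection principle for standard BM, P(τ_b ≤ t) = 2 · P(B_t ≥ b). Since B_t ~ N(0, t), P(B_t ≥ 4.35) = 1 − Φ(4.35/√t) = 1 − Φ(4.35/√5.44) = 1 − Φ(1.8650) ≈ 0.03109. Doubling: P(τ_{4.35} ≤ 5.44) ≈ 2 · 0.03109 = 0.06218 ≈ 0.0622.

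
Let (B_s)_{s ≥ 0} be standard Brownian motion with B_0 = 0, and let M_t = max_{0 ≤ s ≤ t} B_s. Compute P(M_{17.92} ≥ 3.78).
P(M_{17.92} ≥ 3.78) = 2·P(B_{17.92} ≥ 3.78) = 2(1 − Φ(3.78/√17.92)) ≈ 0.3719

By the reflection principle for Brownian motion, P(M_t ≥ a) = 2 · P(B_t ≥ a) for a ≥ 0. Since B_t ~ N(0, t), P(B_t ≥ 3.78) = 1 − Φ(3.78/√t) = 1 − Φ(3.78/√17.92) = 1 − Φ(0.8929). So
  P(M_{17.92} ≥ 3.78) = 2(1 − Φ(0.8929)) ≈ 0.3719.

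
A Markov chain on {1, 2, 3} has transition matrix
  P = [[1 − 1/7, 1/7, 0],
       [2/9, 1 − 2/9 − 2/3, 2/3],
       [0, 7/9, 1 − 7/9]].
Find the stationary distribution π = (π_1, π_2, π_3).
π = (98/215, 63/215, 54/215)

This is a birth-death chain on three states, which satisfies detailed balance: π_1 · P_{12} = π_2 · P_{21} and π_2 · P_{23} = π_3 · P_{32}.
From π_1 · 1/7 = π_2 · 2/9: π_2/π_1 = (1/7)/(2/9) = 9/14.
From π_2 · 2/3 = π_3 · 7/9: π_3/π_2 = (2/3)/(7/9) = 6/7.
Take π_1 proportional to 1; then unnormalized π = (1, 9/14, 27/49). Normalize by dividing by the sum 215/98:
  π = (98/215, 63/215, 54/215).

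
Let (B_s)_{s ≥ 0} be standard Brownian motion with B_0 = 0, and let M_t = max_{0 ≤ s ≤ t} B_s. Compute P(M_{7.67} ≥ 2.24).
P(M_{7.67} ≥ 2.24) = 2·P(B_{7.67} ≥ 2.24) = 2(1 − Φ(2.24/√7.67)) ≈ 0.4186

By the reflection principle for Brownian motion, P(M_t ≥ a) = 2 · P(B_t ≥ a) for a ≥ 0. Since B_t ~ N(0, t), P(B_t ≥ 2.24) = 1 − Φ(2.24/√t) = 1 − Φ(2.24/√7.67) = 1 − Φ(0.8088). So
  P(M_{7.67} ≥ 2.24) = 2(1 − Φ(0.8088)) ≈ 0.4186.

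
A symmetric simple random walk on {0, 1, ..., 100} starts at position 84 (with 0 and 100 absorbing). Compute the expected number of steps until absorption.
E[τ | X_0 = 84] = 1344

Let v_k = E[τ | X_0 = k]. Boundary: v_0 = v_100 = 0. Recurrence: v_k = 1 + (v_{k-1} + v_{k+1})/2 for 1 ≤ k ≤ 99. The particular solution to v_k − (v_{k-1} + v_{k+1})/2 = 1 is v_k = −k^2. Adding homogeneous solution A + B k and matching boundaries gives v_k = k (100 − k). Substituting k = 84: v_84 = 84 · 16 = 1344.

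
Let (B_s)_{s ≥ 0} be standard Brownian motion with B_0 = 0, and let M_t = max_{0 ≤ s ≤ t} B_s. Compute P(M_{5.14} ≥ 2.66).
P(M_{5.14} ≥ 2.66) = 2·P(B_{5.14} ≥ 2.66) = 2(1 − Φ(2.66/√5.14)) ≈ 0.2407

By the reflection principle for Brownian motion, P(M_t ≥ a) = 2 · P(B_t ≥ a) for a ≥ 0. Since B_t ~ N(0, t), P(B_t ≥ 2.66) = 1 − Φ(2.66/√t) = 1 − Φ(2.66/√5.14) = 1 − Φ(1.1733). So
  P(M_{5.14} ≥ 2.66) = 2(1 − Φ(1.1733)) ≈ 0.2407.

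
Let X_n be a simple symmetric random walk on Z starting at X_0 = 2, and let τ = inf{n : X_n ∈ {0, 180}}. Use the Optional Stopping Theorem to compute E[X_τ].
E[X_τ] = 2

X_n is a martingale and τ is a bounded-mean stopping time (indeed τ is finite a.s. with bounded expectation since the walk is in a bounded region). By the OST, E[X_τ] = E[X_0] = 2. Equivalently: E[X_τ] = 180 · P(hit 180 first) + 0 · P(hit 0 first) = 180 · (2/180) = 2.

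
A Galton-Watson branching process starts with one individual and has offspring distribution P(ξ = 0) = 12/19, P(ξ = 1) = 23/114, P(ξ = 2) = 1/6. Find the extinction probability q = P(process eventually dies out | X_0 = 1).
q = 1

Mean offspring μ = 0·12/19 + 1·23/114 + 2·1/6 = 61/114 ≤ 1. For μ ≤ 1 with offspring not concentrated at 1, the Galton-Watson process goes extinct almost surely, so q = 1.
(Algebraic check: The pgf is f(s) = 12/19 + 23/114·s + 1/6·s². The extinction probability q is the smallest fixed point of f in [0, 1]. Setting s = f(s):
  1/6·s² + (23/114 − 1)·s + 12/19 = 0
  1/6·s² − (12/19 + 1/6)·s + 12/19 = 0
which factors as (s − 1)·(1/6·s − 12/19) = 0, giving roots s = 1 and s = (12/19)/(1/6) = 72/19. Since 72/19 ≥ 1, the smallest root in [0, 1] is s = 1.)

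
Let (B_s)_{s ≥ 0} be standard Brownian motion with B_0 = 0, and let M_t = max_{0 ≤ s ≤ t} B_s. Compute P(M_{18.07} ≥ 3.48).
P(M_{18.07} ≥ 3.48) = 2·P(B_{18.07} ≥ 3.48) = 2(1 − Φ(3.48/√18.07)) ≈ 0.4130

By the reflection principle for Brownian motion, P(M_t ≥ a) = 2 · P(B_t ≥ a) for a ≥ 0. Since B_t ~ N(0, t), P(B_t ≥ 3.48) = 1 − Φ(3.48/√t) = 1 − Φ(3.48/√18.07) = 1 − Φ(0.8187). So
  P(M_{18.07} ≥ 3.48) = 2(1 − Φ(0.8187)) ≈ 0.4130.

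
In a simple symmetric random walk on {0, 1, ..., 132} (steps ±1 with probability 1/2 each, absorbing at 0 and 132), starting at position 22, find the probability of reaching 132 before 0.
P(hit 132 before 0) = 22/132 = 1/6

Let u_k = P(hit 132 before 0 | start at k). Then u_0 = 0, u_132 = 1, and u_k = u_{k-1}/2 + u_{k+1}/2 for 1 ≤ k ≤ 131. This harmonic recurrence is solved by u_k = k/132, giving u_22 = 22/132 = 1/6.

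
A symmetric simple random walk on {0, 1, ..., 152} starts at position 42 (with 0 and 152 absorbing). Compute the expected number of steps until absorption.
E[τ | X_0 = 42] = 4620

Let v_k = E[τ | X_0 = k]. Boundary: v_0 = v_152 = 0. Recurrence: v_k = 1 + (v_{k-1} + v_{k+1})/2 for 1 ≤ k ≤ 151. The particular solution to v_k − (v_{k-1} + v_{k+1})/2 = 1 is v_k = −k^2. Adding homogeneous solution A + B k and matching boundaries gives v_k = k (152 − k). Substituting k = 42: v_42 = 42 · 110 = 4620.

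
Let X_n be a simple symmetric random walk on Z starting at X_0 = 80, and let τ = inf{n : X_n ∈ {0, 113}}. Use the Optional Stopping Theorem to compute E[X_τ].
E[X_τ] = 80

X_n is a martingale and τ is a bounded-mean stopping time (indeed τ is finite a.s. with bounded expectation since the walk is in a bounded region). By the OST, E[X_τ] = E[X_0] = 80. Equivalently: E[X_τ] = 113 · P(hit 113 first) + 0 · P(hit 0 first) = 113 · (80/113) = 80.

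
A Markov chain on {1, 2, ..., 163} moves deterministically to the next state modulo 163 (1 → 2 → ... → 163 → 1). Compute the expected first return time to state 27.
E[T_27 | X_0 = 27] = 163

The chain cycles deterministically, so starting at state 27 it returns in exactly 163 steps. Equivalently, the stationary distribution is uniform π_j = 1/163 for every state j, so by Kac's formula E[T_27] = 1/π_27 = 163.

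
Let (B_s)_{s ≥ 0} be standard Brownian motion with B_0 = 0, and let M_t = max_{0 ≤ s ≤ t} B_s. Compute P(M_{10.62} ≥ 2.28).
P(M_{10.62} ≥ 2.28) = 2·P(B_{10.62} ≥ 2.28) = 2(1 − Φ(2.28/√10.62)) ≈ 0.4842

By the reflection principle for Brownian motion, P(M_t ≥ a) = 2 · P(B_t ≥ a) for a ≥ 0. Since B_t ~ N(0, t), P(B_t ≥ 2.28) = 1 − Φ(2.28/√t) = 1 − Φ(2.28/√10.62) = 1 − Φ(0.6996). So
  P(M_{10.62} ≥ 2.28) = 2(1 − Φ(0.6996)) ≈ 0.4842.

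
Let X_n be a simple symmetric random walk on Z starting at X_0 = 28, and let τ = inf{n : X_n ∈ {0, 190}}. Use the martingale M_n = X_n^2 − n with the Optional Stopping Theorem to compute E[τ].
E[τ] = 4536

M_n = X_n^2 − n is a martingale (since E[X_{n+1}^2 | F_n] = X_n^2 + 1). By OST (τ has finite mean in a bounded region), E[M_τ] = E[M_0] = X_0^2 − 0 = 28^2 = 784. Also E[M_τ] = E[X_τ^2] − E[τ]. The walk exits at 0 or 190, with P(hit 190 first) = 28/190, so E[X_τ^2] = 190^2 · 28/190 + 0 = 5320. Thus E[τ] = E[X_τ^2] − E[M_τ] = 5320 − 784 = 4536 = 28(190 − 28) = 4536.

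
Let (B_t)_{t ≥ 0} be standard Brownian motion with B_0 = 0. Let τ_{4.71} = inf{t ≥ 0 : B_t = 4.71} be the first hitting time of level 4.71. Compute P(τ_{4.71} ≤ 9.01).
P(τ_{4.71} ≤ 9.01) = 2(1 − Φ(4.71/√9.01)) = 2(1 − Φ(1.5691)) ≈ 0.1166

By the reflection principle for standard BM, P(τ_b ≤ t) = 2 · P(B_t ≥ b). Since B_t ~ N(0, t), P(B_t ≥ 4.71) = 1 − Φ(4.71/√t) = 1 − Φ(4.71/√9.01) = 1 − Φ(1.5691) ≈ 0.05831. Doubling: P(τ_{4.71} ≤ 9.01) ≈ 2 · 0.05831 = 0.11662 ≈ 0.1166.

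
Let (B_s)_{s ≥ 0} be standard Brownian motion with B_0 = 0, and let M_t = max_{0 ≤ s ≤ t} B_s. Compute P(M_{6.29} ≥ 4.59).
P(M_{6.29} ≥ 4.59) = 2·P(B_{6.29} ≥ 4.59) = 2(1 − Φ(4.59/√6.29)) ≈ 0.0672

By the reflection principle for Brownian motion, P(M_t ≥ a) = 2 · P(B_t ≥ a) for a ≥ 0. Since B_t ~ N(0, t), P(B_t ≥ 4.59) = 1 − Φ(4.59/√t) = 1 − Φ(4.59/√6.29) = 1 − Φ(1.8302). So
  P(M_{6.29} ≥ 4.59) = 2(1 − Φ(1.8302)) ≈ 0.0672.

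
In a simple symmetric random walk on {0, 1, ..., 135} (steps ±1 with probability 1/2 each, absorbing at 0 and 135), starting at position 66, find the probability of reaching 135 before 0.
P(hit 135 before 0) = 66/135 = 22/45

Let u_k = P(hit 135 before 0 | start at k). Then u_0 = 0, u_135 = 1, and u_k = u_{k-1}/2 + u_{k+1}/2 for 1 ≤ k ≤ 134. This harmonic recurrence is solved by u_k = k/135, giving u_66 = 66/135 = 22/45.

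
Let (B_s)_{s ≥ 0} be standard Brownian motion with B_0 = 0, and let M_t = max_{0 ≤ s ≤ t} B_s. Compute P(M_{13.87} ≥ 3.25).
P(M_{13.87} ≥ 3.25) = 2·P(B_{13.87} ≥ 3.25) = 2(1 − Φ(3.25/√13.87)) ≈ 0.3828

By the reflection principle for Brownian motion, P(M_t ≥ a) = 2 · P(B_t ≥ a) for a ≥ 0. Since B_t ~ N(0, t), P(B_t ≥ 3.25) = 1 − Φ(3.25/√t) = 1 − Φ(3.25/√13.87) = 1 − Φ(0.8727). So
  P(M_{13.87} ≥ 3.25) = 2(1 − Φ(0.8727)) ≈ 0.3828.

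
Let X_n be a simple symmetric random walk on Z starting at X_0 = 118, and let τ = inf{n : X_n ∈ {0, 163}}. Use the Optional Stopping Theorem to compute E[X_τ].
E[X_τ] = 118

X_n is a martingale and τ is a bounded-mean stopping time (indeed τ is finite a.s. with bounded expectation since the walk is in a bounded region). By the OST, E[X_τ] = E[X_0] = 118. Equivalently: E[X_τ] = 163 · P(hit 163 first) + 0 · P(hit 0 first) = 163 · (118/163) = 118.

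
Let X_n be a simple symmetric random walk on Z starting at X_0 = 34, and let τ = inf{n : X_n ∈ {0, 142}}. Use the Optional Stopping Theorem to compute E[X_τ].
E[X_τ] = 34

X_n is a martingale and τ is a bounded-mean stopping time (indeed τ is finite a.s. with bounded expectation since the walk is in a bounded region). By the OST, E[X_τ] = E[X_0] = 34. Equivalently: E[X_τ] = 142 · P(hit 142 first) + 0 · P(hit 0 first) = 142 · (34/142) = 34.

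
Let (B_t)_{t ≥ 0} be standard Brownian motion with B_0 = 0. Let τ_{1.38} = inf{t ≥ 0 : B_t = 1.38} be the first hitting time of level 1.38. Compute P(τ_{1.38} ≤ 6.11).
P(τ_{1.38} ≤ 6.11) = 2(1 − Φ(1.38/√6.11)) = 2(1 − Φ(0.5583)) ≈ 0.5766

By the reflection principle for standard BM, P(τ_b ≤ t) = 2 · P(B_t ≥ b). Since B_t ~ N(0, t), P(B_t ≥ 1.38) = 1 − Φ(1.38/√t) = 1 − Φ(1.38/√6.11) = 1 − Φ(0.5583) ≈ 0.28832. Doubling: P(τ_{1.38} ≤ 6.11) ≈ 2 · 0.28832 = 0.57664 ≈ 0.5766.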